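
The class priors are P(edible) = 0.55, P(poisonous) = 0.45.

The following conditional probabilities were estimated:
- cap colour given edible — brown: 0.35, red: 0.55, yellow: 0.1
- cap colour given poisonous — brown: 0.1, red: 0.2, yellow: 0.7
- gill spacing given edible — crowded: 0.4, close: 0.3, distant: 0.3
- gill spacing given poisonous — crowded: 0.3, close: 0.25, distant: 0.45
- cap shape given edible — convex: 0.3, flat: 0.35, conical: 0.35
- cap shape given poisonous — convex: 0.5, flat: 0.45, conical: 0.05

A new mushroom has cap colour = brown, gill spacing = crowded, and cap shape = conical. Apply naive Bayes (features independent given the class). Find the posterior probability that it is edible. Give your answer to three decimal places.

edible: 0.55 × 0.35 × 0.4 × 0.35 = 0.02695
poisonous: 0.45 × 0.1 × 0.3 × 0.05 = 0.000675
P(edible | x) = 0.02695 / 0.027625 ≈ 0.976

0.976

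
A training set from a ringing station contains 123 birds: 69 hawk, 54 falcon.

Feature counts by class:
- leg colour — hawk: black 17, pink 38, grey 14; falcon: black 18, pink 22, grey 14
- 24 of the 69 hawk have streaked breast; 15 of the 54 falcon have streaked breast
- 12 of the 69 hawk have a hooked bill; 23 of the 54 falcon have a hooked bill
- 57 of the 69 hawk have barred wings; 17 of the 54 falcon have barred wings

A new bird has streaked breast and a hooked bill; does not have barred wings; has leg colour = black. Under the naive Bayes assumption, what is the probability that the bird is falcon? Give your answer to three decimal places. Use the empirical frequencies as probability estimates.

0.891

hawk: (69/123) × (17/69) × (24/69) × (12/69) × (12/69) ≈ 0.00145402
falcon: (54/123) × (18/54) × (15/54) × (23/54) × (37/54) ≈ 0.0118633
P(falcon | x) = 0.0118633 / 0.01331732 ≈ 0.891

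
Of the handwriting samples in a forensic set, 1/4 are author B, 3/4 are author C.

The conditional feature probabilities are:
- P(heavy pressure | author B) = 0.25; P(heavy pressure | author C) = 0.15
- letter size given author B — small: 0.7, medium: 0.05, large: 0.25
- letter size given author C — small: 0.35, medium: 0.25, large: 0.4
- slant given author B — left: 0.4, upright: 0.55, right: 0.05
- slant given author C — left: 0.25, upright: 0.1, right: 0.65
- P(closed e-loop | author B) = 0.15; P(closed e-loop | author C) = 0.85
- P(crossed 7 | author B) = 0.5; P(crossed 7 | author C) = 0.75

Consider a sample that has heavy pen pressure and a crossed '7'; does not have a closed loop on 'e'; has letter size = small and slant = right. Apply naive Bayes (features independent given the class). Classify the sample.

author C

author B: 0.25 × 0.25 × 0.7 × 0.05 × (1−0.15) × 0.5 = 0.0009296875
author C: 0.75 × 0.15 × 0.35 × 0.65 × (1−0.85) × 0.75 = 0.002879296875
Highest score → author C.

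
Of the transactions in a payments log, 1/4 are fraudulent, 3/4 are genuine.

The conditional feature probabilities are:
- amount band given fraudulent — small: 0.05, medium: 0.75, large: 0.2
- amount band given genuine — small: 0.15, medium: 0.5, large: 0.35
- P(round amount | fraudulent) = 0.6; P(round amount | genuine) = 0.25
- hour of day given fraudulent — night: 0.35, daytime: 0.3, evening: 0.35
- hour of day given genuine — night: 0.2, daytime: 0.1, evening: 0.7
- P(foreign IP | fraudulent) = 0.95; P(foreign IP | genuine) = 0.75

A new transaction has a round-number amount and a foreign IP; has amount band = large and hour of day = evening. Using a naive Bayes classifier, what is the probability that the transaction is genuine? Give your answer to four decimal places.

0.7755

fraudulent: 0.25 × 0.2 × 0.6 × 0.35 × 0.95 = 0.009975
genuine: 0.75 × 0.35 × 0.25 × 0.7 × 0.75 = 0.034453125
P(genuine | x) = 0.034453125 / 0.044428125 ≈ 0.7755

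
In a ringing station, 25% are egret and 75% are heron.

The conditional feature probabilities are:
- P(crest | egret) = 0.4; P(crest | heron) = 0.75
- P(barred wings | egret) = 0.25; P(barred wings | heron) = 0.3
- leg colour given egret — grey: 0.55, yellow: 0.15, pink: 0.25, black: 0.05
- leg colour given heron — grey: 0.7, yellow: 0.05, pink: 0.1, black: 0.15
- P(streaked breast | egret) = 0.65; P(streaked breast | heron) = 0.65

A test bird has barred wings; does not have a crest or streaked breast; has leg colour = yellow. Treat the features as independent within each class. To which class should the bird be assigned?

egret: 0.25 × (1−0.4) × 0.25 × 0.15 × (1−0.65) = 0.00196875
heron: 0.75 × (1−0.75) × 0.3 × 0.05 × (1−0.65) = 0.000984375
Highest score → egret.

egret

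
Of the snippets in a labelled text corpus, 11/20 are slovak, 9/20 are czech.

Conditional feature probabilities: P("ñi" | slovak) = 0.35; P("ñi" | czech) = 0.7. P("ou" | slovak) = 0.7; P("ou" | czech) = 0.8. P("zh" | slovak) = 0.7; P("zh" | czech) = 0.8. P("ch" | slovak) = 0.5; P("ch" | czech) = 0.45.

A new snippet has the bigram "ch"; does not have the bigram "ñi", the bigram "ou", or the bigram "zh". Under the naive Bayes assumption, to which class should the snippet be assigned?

slovak: 0.55 × (1−0.35) × (1−0.7) × (1−0.7) × 0.5 = 0.0160875
czech: 0.45 × (1−0.7) × (1−0.8) × (1−0.8) × 0.45 = 0.00243
Highest score → slovak.

slovak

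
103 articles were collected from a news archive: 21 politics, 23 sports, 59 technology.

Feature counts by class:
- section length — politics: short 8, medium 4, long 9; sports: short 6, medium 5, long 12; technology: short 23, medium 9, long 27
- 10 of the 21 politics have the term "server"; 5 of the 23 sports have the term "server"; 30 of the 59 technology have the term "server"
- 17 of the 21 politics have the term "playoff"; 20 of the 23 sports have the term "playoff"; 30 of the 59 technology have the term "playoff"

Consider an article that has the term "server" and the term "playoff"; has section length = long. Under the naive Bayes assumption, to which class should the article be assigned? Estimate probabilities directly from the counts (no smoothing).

technology

politics: (21/103) × (9/21) × (10/21) × (17/21) ≈ 0.0336834
sports: (23/103) × (12/23) × (5/23) × (20/23) ≈ 0.0220236
technology: (59/103) × (27/59) × (30/59) × (30/59) ≈ 0.0677743
Highest score → technology.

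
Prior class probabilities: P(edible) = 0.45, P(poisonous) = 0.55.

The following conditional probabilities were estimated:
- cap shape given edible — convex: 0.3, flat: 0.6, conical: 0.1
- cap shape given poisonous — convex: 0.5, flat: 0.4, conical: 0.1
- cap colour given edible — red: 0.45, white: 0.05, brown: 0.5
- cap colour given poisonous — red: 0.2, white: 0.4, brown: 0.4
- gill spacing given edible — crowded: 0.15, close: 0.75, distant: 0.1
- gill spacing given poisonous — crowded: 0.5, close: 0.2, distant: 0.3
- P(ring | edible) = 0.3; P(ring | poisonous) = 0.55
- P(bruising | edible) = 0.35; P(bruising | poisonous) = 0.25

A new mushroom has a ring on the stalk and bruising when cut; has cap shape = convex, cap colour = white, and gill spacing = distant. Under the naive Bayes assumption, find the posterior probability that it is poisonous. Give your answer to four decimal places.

0.9846

edible: 0.45 × 0.3 × 0.05 × 0.1 × 0.3 × 0.35 = 0.000070875
poisonous: 0.55 × 0.5 × 0.4 × 0.3 × 0.55 × 0.25 = 0.0045375
P(poisonous | x) = 0.0045375 / 0.004608375 ≈ 0.9846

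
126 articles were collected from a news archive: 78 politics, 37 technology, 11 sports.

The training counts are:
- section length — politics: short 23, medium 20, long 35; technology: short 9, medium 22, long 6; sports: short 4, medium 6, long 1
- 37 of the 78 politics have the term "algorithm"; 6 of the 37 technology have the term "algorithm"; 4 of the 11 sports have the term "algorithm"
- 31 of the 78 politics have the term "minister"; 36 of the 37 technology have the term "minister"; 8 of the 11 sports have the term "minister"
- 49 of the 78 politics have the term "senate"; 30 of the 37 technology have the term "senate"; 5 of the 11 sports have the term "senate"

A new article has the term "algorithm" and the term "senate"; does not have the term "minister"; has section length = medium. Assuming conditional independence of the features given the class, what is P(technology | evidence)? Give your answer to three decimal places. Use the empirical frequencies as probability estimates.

0.020

politics: (78/126) × (20/78) × (37/78) × (47/78) × (49/78) ≈ 0.0285017
technology: (37/126) × (22/37) × (6/37) × (1/37) × (30/37) ≈ 0.000620468
sports: (11/126) × (6/11) × (4/11) × (3/11) × (5/11) ≈ 0.00214661
P(technology | x) = 0.000620468 / 0.031268778 ≈ 0.020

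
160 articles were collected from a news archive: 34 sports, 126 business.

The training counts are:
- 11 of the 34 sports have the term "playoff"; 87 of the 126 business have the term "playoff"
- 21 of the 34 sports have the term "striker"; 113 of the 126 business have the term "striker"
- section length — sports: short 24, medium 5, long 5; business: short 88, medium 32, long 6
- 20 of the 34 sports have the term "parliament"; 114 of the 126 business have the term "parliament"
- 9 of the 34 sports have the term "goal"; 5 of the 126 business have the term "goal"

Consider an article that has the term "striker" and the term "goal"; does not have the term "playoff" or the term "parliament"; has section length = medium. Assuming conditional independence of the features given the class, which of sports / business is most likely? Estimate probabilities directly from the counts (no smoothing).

sports: (34/160) × (23/34) × (21/34) × (5/34) × (14/34) × (9/34) ≈ 0.00142315
business: (126/160) × (39/126) × (113/126) × (32/126) × (12/126) × (5/126) ≈ 0.000209818
Highest score → sports.

sports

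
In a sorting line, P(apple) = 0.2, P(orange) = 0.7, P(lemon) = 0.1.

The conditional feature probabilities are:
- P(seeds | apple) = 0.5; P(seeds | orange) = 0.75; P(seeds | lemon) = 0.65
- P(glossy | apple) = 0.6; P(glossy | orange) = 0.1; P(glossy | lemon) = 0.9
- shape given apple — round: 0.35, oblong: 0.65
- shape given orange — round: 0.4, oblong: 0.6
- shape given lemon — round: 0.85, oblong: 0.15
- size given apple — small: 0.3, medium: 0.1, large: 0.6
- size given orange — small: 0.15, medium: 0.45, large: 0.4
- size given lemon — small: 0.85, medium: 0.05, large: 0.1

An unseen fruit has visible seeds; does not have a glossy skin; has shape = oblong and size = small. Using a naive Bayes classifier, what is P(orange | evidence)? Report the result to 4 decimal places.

apple: 0.2 × 0.5 × (1−0.6) × 0.65 × 0.3 = 0.0078
orange: 0.7 × 0.75 × (1−0.1) × 0.6 × 0.15 = 0.042525
lemon: 0.1 × 0.65 × (1−0.9) × 0.15 × 0.85 = 0.00082875
P(orange | x) = 0.042525 / 0.05115375 ≈ 0.8313

0.8313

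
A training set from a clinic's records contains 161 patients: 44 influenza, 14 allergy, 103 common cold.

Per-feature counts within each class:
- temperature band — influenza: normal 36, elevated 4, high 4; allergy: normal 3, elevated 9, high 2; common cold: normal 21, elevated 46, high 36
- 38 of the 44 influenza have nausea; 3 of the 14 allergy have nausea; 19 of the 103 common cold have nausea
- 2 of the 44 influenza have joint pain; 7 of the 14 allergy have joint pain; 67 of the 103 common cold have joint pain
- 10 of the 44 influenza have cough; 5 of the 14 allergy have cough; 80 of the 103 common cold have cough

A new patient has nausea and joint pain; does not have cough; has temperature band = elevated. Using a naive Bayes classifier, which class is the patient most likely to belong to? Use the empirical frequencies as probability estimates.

common cold

influenza: (44/161) × (4/44) × (38/44) × (2/44) × (34/44) ≈ 0.000753648
allergy: (14/161) × (9/14) × (3/14) × (7/14) × (9/14) ≈ 0.0038503
common cold: (103/161) × (46/103) × (19/103) × (67/103) × (23/103) ≈ 0.00765555
Highest score → common cold.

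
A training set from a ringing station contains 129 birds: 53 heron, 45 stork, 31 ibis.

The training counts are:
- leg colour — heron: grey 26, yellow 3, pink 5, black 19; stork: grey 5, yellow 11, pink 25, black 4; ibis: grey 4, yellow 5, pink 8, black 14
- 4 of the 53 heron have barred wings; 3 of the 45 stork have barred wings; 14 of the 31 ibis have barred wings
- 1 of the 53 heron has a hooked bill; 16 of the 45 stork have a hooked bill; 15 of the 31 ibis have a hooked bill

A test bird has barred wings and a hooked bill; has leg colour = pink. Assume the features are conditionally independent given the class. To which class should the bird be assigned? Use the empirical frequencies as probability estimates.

ibis

heron: (53/129) × (5/53) × (4/53) × (1/53) ≈ 0.0000551936
stork: (45/129) × (25/45) × (3/45) × (16/45) ≈ 0.00459374
ibis: (31/129) × (8/31) × (14/31) × (15/31) ≈ 0.0135518
Highest score → ibis.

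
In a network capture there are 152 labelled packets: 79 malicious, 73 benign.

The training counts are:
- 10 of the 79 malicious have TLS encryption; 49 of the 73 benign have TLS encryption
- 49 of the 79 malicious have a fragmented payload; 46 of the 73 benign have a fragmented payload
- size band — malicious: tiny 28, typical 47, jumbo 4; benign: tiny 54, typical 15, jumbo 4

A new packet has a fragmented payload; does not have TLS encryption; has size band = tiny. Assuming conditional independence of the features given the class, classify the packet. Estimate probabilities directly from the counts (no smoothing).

malicious: (79/152) × (69/79) × (49/79) × (28/79) ≈ 0.0997942
benign: (73/152) × (24/73) × (46/73) × (54/73) ≈ 0.0735993
Highest score → malicious.

malicious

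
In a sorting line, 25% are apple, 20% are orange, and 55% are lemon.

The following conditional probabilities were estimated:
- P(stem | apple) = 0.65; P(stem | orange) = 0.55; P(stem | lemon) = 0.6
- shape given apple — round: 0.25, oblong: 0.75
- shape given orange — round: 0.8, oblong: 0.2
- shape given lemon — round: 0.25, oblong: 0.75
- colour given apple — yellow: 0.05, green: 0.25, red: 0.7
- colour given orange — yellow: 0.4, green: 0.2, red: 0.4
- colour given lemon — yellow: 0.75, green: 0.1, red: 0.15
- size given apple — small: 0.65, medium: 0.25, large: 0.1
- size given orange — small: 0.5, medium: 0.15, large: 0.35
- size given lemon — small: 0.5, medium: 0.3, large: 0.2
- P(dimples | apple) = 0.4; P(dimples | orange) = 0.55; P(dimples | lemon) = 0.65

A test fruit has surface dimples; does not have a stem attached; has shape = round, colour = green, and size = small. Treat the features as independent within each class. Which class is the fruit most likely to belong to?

orange

apple: 0.25 × (1−0.65) × 0.25 × 0.25 × 0.65 × 0.4 = 0.001421875
orange: 0.2 × (1−0.55) × 0.8 × 0.2 × 0.5 × 0.55 = 0.00396
lemon: 0.55 × (1−0.6) × 0.25 × 0.1 × 0.5 × 0.65 = 0.0017875
Highest score → orange.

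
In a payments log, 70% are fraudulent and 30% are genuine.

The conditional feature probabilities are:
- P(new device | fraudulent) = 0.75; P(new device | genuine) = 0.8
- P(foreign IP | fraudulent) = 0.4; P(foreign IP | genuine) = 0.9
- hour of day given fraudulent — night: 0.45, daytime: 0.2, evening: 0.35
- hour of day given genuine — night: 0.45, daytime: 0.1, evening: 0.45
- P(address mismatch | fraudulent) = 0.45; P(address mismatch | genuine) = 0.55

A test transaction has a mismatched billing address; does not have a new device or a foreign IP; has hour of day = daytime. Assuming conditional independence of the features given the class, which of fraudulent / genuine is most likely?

fraudulent

fraudulent: 0.7 × (1−0.75) × (1−0.4) × 0.2 × 0.45 = 0.00945
genuine: 0.3 × (1−0.8) × (1−0.9) × 0.1 × 0.55 = 0.00033
Highest score → fraudulent.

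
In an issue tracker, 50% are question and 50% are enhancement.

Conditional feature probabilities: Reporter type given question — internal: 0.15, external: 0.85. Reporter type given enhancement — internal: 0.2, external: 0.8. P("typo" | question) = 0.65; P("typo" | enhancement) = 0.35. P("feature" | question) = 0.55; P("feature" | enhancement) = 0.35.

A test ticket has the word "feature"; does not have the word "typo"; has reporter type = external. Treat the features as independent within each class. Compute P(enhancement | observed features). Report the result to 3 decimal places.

question: 0.5 × 0.85 × (1−0.65) × 0.55 = 0.0818125
enhancement: 0.5 × 0.8 × (1−0.35) × 0.35 = 0.091
P(enhancement | x) = 0.091 / 0.1728125 ≈ 0.527

0.527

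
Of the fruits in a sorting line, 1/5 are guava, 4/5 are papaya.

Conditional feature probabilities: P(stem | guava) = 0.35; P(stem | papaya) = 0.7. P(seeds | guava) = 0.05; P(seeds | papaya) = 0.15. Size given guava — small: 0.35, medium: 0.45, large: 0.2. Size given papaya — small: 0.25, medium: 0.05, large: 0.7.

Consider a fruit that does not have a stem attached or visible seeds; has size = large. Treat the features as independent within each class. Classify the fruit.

guava: 0.2 × (1−0.35) × (1−0.05) × 0.2 = 0.0247
papaya: 0.8 × (1−0.7) × (1−0.15) × 0.7 = 0.1428
Highest score → papaya.

papaya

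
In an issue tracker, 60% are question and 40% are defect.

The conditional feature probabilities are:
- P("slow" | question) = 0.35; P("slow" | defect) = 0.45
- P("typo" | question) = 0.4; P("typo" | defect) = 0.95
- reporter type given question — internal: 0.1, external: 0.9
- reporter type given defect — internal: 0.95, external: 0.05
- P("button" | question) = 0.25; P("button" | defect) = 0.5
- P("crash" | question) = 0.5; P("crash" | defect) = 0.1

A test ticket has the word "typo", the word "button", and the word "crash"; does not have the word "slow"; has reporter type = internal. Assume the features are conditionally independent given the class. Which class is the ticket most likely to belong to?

defect

question: 0.6 × (1−0.35) × 0.4 × 0.1 × 0.25 × 0.5 = 0.00195
defect: 0.4 × (1−0.45) × 0.95 × 0.95 × 0.5 × 0.1 = 0.0099275
Highest score → defect.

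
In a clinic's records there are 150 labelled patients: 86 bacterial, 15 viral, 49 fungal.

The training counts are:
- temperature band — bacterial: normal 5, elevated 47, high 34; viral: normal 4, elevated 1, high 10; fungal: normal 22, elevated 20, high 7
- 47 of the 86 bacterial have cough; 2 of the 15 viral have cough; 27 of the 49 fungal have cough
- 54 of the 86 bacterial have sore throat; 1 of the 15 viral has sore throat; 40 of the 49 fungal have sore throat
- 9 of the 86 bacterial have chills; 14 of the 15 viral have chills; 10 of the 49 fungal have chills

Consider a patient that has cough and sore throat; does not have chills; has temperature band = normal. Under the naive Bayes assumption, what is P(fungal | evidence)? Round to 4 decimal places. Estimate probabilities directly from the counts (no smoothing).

bacterial: (86/150) × (5/86) × (47/86) × (54/86) × (77/86) ≈ 0.0102416
viral: (15/150) × (4/15) × (2/15) × (1/15) × (1/15) ≈ 0.0000158025
fungal: (49/150) × (22/49) × (27/49) × (40/49) × (39/49) ≈ 0.0525087
P(fungal | x) = 0.0525087 / 0.0627661025 ≈ 0.8366

0.8366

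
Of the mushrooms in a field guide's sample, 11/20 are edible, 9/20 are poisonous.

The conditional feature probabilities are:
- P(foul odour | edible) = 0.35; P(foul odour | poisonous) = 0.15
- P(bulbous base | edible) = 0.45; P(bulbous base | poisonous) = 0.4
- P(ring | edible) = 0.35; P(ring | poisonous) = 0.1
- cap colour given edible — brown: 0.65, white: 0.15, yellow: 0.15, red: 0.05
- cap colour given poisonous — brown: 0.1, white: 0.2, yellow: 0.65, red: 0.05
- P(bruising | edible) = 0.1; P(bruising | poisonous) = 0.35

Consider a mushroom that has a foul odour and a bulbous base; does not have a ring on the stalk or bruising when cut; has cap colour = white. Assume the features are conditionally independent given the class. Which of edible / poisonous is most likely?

edible

edible: 0.55 × 0.35 × 0.45 × (1−0.35) × 0.15 × (1−0.1) = 0.00760134375
poisonous: 0.45 × 0.15 × 0.4 × (1−0.1) × 0.2 × (1−0.35) = 0.003159
Highest score → edible.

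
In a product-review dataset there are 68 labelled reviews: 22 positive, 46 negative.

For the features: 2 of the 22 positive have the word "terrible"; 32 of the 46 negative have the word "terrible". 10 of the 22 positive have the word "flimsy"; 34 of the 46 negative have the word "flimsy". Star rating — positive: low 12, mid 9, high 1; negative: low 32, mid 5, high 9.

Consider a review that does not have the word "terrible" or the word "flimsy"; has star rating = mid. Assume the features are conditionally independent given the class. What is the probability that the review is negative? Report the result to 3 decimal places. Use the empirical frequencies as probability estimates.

positive: (22/68) × (20/22) × (12/22) × (9/22) ≈ 0.0656296
negative: (46/68) × (14/46) × (12/46) × (5/46) ≈ 0.00583787
P(negative | x) = 0.00583787 / 0.07146747 ≈ 0.082

0.082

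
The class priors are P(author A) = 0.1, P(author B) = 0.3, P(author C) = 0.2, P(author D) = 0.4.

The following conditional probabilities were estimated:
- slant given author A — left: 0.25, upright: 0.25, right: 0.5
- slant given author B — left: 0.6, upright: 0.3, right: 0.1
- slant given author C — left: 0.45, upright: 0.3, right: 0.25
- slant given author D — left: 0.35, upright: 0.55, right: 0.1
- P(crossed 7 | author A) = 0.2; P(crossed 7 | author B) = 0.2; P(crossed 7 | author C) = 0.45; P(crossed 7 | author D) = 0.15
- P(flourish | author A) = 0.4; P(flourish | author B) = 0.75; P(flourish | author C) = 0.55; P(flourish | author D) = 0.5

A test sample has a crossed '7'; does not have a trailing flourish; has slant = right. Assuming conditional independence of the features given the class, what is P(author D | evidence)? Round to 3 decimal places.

0.145

author A: 0.1 × 0.5 × 0.2 × (1−0.4) = 0.006
author B: 0.3 × 0.1 × 0.2 × (1−0.75) = 0.0015
author C: 0.2 × 0.25 × 0.45 × (1−0.55) = 0.010125
author D: 0.4 × 0.1 × 0.15 × (1−0.5) = 0.003
P(author D | x) = 0.003 / 0.020625 ≈ 0.145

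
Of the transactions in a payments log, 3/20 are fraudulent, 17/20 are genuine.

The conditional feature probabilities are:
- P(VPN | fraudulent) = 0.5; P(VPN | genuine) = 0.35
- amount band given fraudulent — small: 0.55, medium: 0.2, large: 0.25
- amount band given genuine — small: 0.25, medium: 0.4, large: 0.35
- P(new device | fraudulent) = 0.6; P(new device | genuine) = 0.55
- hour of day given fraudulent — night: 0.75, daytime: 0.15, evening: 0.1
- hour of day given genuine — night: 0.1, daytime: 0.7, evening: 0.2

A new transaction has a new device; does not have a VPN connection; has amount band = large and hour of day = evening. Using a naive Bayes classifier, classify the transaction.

fraudulent: 0.15 × (1−0.5) × 0.25 × 0.6 × 0.1 = 0.001125
genuine: 0.85 × (1−0.35) × 0.35 × 0.55 × 0.2 = 0.02127125
Highest score → genuine.

genuine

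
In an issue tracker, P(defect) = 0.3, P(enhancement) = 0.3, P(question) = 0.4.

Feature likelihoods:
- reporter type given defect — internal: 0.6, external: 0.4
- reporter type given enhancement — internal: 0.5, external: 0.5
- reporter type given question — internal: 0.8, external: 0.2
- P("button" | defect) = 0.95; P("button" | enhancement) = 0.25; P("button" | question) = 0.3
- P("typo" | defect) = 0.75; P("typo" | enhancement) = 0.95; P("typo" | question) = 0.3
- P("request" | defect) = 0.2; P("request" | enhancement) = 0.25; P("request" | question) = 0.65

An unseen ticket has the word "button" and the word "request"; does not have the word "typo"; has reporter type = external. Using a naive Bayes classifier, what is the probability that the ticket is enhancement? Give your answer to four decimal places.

0.0274

defect: 0.3 × 0.4 × 0.95 × (1−0.75) × 0.2 = 0.0057
enhancement: 0.3 × 0.5 × 0.25 × (1−0.95) × 0.25 = 0.00046875
question: 0.4 × 0.2 × 0.3 × (1−0.3) × 0.65 = 0.01092
P(enhancement | x) = 0.00046875 / 0.01708875 ≈ 0.0274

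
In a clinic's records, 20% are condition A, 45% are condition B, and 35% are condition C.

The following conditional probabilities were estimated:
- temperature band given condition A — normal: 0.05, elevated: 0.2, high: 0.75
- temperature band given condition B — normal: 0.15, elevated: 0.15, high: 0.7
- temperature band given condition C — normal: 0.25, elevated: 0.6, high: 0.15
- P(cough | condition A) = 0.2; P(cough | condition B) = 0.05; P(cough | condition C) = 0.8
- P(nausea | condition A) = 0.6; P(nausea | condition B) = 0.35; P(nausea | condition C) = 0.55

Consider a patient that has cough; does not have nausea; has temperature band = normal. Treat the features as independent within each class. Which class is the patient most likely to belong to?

condition A: 0.2 × 0.05 × 0.2 × (1−0.6) = 0.0008
condition B: 0.45 × 0.15 × 0.05 × (1−0.35) = 0.00219375
condition C: 0.35 × 0.25 × 0.8 × (1−0.55) = 0.0315
Highest score → condition C.

condition C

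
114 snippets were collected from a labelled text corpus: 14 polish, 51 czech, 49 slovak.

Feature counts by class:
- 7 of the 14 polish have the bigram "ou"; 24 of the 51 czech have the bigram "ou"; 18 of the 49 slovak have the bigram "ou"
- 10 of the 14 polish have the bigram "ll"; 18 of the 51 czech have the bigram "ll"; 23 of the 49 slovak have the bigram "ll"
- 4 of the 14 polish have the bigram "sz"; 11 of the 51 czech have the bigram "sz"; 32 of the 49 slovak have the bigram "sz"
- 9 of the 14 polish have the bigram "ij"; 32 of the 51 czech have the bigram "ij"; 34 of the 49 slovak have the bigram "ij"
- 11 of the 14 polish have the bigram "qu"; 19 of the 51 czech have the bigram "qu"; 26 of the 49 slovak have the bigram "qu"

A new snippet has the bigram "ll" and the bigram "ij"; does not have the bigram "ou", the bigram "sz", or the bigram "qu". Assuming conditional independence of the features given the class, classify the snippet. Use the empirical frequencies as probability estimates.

czech

polish: (14/114) × (7/14) × (10/14) × (10/14) × (9/14) × (3/14) ≈ 0.00431564
czech: (51/114) × (27/51) × (18/51) × (40/51) × (32/51) × (32/51) ≈ 0.0258113
slovak: (49/114) × (31/49) × (23/49) × (17/49) × (34/49) × (23/49) ≈ 0.014423
Highest score → czech.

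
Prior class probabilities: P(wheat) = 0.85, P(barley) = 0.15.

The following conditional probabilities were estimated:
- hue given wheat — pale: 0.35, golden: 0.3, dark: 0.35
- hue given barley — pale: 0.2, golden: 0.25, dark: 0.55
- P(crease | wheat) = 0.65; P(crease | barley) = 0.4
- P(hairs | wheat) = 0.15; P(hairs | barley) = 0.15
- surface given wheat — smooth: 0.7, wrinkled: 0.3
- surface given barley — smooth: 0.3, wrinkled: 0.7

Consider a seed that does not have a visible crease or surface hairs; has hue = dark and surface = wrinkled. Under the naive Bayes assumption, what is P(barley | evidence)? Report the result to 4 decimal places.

wheat: 0.85 × 0.35 × (1−0.65) × (1−0.15) × 0.3 = 0.026551875
barley: 0.15 × 0.55 × (1−0.4) × (1−0.15) × 0.7 = 0.0294525
P(barley | x) = 0.0294525 / 0.056004375 ≈ 0.5259

0.5259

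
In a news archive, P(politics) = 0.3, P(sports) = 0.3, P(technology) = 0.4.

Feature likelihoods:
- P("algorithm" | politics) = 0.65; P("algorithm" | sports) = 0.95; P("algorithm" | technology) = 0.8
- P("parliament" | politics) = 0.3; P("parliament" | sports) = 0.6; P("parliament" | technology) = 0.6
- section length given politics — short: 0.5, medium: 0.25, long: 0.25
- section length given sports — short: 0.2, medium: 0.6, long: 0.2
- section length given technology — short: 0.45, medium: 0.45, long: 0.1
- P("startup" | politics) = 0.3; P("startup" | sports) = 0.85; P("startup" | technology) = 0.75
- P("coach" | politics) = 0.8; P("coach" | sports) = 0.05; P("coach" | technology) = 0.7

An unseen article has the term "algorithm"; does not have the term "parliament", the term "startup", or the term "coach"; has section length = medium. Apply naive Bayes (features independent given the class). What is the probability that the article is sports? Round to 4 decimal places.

0.5172

politics: 0.3 × 0.65 × (1−0.3) × 0.25 × (1−0.3) × (1−0.8) = 0.0047775
sports: 0.3 × 0.95 × (1−0.6) × 0.6 × (1−0.85) × (1−0.05) = 0.009747
technology: 0.4 × 0.8 × (1−0.6) × 0.45 × (1−0.75) × (1−0.7) = 0.00432
P(sports | x) = 0.009747 / 0.0188445 ≈ 0.5172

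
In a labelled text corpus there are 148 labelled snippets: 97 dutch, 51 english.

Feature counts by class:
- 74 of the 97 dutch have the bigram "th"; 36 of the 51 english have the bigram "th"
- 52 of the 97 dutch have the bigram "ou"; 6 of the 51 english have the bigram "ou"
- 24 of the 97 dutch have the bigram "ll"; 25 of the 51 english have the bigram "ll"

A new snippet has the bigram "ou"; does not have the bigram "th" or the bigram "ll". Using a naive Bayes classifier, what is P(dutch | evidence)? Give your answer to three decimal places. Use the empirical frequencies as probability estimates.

0.912

dutch: (97/148) × (23/97) × (52/97) × (73/97) ≈ 0.0626973
english: (51/148) × (15/51) × (6/51) × (26/51) ≈ 0.00607874
P(dutch | x) = 0.0626973 / 0.06877604 ≈ 0.912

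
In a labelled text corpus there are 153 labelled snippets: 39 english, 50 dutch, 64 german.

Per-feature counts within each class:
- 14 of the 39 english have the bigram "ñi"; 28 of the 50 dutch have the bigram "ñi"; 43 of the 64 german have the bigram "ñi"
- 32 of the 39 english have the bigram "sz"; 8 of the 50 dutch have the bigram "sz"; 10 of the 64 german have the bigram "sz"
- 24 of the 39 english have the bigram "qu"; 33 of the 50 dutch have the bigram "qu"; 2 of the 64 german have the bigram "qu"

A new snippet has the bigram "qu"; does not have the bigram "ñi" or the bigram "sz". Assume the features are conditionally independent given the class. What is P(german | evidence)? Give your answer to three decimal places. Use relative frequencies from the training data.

english: (39/153) × (25/39) × (7/39) × (24/39) ≈ 0.018048
dutch: (50/153) × (22/50) × (42/50) × (33/50) ≈ 0.0797176
german: (64/153) × (21/64) × (54/64) × (2/64) ≈ 0.00361903
P(german | x) = 0.00361903 / 0.10138463 ≈ 0.036

0.036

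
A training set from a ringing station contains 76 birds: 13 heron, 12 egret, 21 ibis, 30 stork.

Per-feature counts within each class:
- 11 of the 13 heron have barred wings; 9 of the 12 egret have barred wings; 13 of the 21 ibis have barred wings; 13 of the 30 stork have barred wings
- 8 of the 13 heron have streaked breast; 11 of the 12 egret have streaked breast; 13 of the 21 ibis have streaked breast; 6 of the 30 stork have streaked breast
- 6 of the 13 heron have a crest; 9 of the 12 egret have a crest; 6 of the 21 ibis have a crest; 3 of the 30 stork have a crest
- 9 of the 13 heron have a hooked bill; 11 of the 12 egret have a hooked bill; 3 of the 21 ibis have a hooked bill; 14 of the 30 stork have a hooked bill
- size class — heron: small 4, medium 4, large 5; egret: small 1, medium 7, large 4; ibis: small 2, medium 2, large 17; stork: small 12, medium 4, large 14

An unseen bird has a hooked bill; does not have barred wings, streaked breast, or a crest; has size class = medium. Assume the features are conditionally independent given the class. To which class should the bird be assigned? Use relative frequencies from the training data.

stork

heron: (13/76) × (2/13) × (5/13) × (7/13) × (9/13) × (4/13) ≈ 0.00116095
egret: (12/76) × (3/12) × (1/12) × (3/12) × (11/12) × (7/12) ≈ 0.000439739
ibis: (21/76) × (8/21) × (8/21) × (15/21) × (3/21) × (2/21) ≈ 0.000389701
stork: (30/76) × (17/30) × (24/30) × (27/30) × (14/30) × (4/30) ≈ 0.0100211
Highest score → stork.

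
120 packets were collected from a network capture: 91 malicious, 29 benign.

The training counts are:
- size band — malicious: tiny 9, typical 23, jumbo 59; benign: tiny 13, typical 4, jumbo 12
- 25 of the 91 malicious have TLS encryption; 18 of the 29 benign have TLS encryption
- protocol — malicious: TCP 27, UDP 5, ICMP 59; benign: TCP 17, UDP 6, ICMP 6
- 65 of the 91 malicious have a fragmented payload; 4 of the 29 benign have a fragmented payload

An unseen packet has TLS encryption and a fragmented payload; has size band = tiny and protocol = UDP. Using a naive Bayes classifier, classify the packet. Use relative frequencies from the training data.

benign

malicious: (91/120) × (9/91) × (25/91) × (5/91) × (65/91) ≈ 0.00080865
benign: (29/120) × (13/29) × (18/29) × (6/29) × (4/29) ≈ 0.0019189
Highest score → benign.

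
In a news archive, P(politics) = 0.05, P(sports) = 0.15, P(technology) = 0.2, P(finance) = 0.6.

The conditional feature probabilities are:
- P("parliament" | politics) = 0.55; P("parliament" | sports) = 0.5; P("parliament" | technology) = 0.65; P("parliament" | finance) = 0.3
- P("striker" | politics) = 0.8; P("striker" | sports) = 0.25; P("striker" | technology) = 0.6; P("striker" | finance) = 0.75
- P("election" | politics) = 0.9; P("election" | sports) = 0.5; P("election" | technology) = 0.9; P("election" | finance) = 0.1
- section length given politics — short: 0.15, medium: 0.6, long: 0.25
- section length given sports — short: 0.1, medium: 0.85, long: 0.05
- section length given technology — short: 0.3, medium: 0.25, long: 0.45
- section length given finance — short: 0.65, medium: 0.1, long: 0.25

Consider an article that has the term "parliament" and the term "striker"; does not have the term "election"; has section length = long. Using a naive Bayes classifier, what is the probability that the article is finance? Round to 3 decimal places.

politics: 0.05 × 0.55 × 0.8 × (1−0.9) × 0.25 = 0.00055
sports: 0.15 × 0.5 × 0.25 × (1−0.5) × 0.05 = 0.00046875
technology: 0.2 × 0.65 × 0.6 × (1−0.9) × 0.45 = 0.00351
finance: 0.6 × 0.3 × 0.75 × (1−0.1) × 0.25 = 0.030375
P(finance | x) = 0.030375 / 0.03490375 ≈ 0.870

0.870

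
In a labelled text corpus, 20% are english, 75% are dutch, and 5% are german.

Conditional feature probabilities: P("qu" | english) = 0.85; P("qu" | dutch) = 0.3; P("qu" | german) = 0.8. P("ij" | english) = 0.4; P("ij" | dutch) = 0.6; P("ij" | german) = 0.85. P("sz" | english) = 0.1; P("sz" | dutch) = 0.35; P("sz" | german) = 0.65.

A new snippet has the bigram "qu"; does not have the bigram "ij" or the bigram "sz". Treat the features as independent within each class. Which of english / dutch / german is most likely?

english

english: 0.2 × 0.85 × (1−0.4) × (1−0.1) = 0.0918
dutch: 0.75 × 0.3 × (1−0.6) × (1−0.35) = 0.0585
german: 0.05 × 0.8 × (1−0.85) × (1−0.65) = 0.0021
Highest score → english.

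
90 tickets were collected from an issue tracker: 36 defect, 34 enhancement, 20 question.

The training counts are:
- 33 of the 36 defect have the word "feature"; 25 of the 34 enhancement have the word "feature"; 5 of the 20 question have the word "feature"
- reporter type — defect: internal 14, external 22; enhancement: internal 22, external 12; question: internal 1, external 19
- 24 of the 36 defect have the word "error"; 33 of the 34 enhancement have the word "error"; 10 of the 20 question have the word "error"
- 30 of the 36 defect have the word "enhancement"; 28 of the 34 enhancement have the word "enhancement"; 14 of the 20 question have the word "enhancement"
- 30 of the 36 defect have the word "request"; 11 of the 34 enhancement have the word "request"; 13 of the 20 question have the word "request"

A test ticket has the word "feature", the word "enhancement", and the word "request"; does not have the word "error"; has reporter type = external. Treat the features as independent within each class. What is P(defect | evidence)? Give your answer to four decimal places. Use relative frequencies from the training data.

0.8024

defect: (36/90) × (33/36) × (22/36) × (12/36) × (30/36) × (30/36) ≈ 0.051869
enhancement: (34/90) × (25/34) × (12/34) × (1/34) × (28/34) × (11/34) ≈ 0.00076827
question: (20/90) × (5/20) × (19/20) × (10/20) × (14/20) × (13/20) ≈ 0.0120069
P(defect | x) = 0.051869 / 0.06464417 ≈ 0.8024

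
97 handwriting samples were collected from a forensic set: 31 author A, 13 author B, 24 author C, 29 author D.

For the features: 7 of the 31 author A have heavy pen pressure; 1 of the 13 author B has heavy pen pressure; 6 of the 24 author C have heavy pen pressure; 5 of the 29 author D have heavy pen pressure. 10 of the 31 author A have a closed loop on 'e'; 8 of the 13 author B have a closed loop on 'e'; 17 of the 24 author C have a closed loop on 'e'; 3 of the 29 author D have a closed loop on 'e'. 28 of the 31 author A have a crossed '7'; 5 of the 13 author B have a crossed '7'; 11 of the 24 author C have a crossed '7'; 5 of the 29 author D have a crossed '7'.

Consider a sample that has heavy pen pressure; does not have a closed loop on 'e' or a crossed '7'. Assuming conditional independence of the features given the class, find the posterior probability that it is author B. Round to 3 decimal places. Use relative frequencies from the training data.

author A: (31/97) × (7/31) × (21/31) × (3/31) ≈ 0.0047309
author B: (13/97) × (1/13) × (5/13) × (8/13) ≈ 0.00244007
author C: (24/97) × (6/24) × (7/24) × (13/24) ≈ 0.00977234
author D: (29/97) × (5/29) × (26/29) × (24/29) ≈ 0.0382461
P(author B | x) = 0.00244007 / 0.05518941 ≈ 0.044

0.044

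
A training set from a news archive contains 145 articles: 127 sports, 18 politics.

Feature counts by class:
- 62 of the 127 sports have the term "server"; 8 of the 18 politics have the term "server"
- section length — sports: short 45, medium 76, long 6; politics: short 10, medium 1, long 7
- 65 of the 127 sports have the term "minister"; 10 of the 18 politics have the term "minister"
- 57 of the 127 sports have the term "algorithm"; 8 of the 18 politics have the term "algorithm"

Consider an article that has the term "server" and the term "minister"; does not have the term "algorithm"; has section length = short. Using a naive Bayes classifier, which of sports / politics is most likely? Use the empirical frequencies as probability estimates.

sports

sports: (127/145) × (62/127) × (45/127) × (65/127) × (70/127) ≈ 0.0427402
politics: (18/145) × (8/18) × (10/18) × (10/18) × (10/18) ≈ 0.00946029
Highest score → sports.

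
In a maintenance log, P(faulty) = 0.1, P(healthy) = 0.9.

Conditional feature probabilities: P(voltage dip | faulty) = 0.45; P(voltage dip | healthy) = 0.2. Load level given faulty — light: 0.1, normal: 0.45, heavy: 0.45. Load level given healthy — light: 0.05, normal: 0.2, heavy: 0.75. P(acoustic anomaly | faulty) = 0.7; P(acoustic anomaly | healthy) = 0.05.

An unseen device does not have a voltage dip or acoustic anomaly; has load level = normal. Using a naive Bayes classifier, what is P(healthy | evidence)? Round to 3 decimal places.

0.949

faulty: 0.1 × (1−0.45) × 0.45 × (1−0.7) = 0.007425
healthy: 0.9 × (1−0.2) × 0.2 × (1−0.05) = 0.1368
P(healthy | x) = 0.1368 / 0.144225 ≈ 0.949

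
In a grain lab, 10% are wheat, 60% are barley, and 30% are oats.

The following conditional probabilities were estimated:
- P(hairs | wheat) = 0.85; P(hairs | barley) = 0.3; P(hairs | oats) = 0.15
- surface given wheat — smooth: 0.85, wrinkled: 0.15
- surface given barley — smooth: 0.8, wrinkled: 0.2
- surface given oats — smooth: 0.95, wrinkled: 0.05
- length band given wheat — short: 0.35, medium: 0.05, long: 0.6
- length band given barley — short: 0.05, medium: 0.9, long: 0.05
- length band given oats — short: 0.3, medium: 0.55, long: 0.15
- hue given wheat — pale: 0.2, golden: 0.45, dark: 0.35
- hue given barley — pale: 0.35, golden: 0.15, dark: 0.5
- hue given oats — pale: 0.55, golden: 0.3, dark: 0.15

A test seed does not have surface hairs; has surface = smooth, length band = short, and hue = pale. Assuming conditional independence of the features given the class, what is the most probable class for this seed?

wheat: 0.1 × (1−0.85) × 0.85 × 0.35 × 0.2 = 0.0008925
barley: 0.6 × (1−0.3) × 0.8 × 0.05 × 0.35 = 0.00588
oats: 0.3 × (1−0.15) × 0.95 × 0.3 × 0.55 = 0.03997125
Highest score → oats.

oats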